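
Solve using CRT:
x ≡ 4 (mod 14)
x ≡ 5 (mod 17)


m₁ = 14, m₂ = 17, gcd = 1, so CRT applies. M = m₁·m₂ = 238
Let M₁ = M/m₁ = 17, M₂ = M/m₂ = 14
Find y₁ ≡ M₁⁻¹ (mod m₁): 17⁻¹ ≡ 5 (mod 14)
Find y₂ ≡ M₂⁻¹ (mod m₂): 14⁻¹ ≡ 11 (mod 17)
x = a₁·M₁·y₁ + a₂·M₂·y₂ = 4·17·5 + 5·14·11 = 1110
Reduce mod 238: x ≡ 158
Check: 158 mod 14 = 4 ✓, 158 mod 17 = 5 ✓

x ≡ 158 (mod 238)


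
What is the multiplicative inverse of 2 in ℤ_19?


Use the extended Euclidean algorithm to write 1 = 2·s + 19·t; then s mod 19 is the inverse.
Euclidean algorithm:
  2 = 0·19 + 2
  19 = 9·2 + 1
  2 = 2·1 + 0
gcd(2,19) = 1
Back-substitution gives: 2·(-9) + 19·(1) = 1
So 2⁻¹ ≡ -9 ≡ 10 (mod 19)
Check: 2 × 10 = 20 ≡ 1 (mod 19) ✓

2⁻¹ ≡ 10 (mod 19)


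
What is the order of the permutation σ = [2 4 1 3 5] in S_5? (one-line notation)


Cycle decomposition: (1 2 4 3)
Cycle lengths: 4
Order = lcm(4) = 4

ord(σ) = 4


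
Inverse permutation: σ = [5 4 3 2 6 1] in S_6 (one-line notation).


To find σ⁻¹, swap domain and range:
σ(1) = 5 → σ⁻¹(5) = 1
σ(2) = 4 → σ⁻¹(4) = 2
σ(3) = 3 → σ⁻¹(3) = 3
σ(4) = 2 → σ⁻¹(2) = 4
σ(5) = 6 → σ⁻¹(6) = 5
σ(6) = 1 → σ⁻¹(1) = 6

σ⁻¹ = [6 4 3 2 1 5]


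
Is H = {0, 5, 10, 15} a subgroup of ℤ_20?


Subgroup test for H = {0, 5, 10, 15} in (ℤ_20, +):
(1) 0 ∈ H? Yes
(2) Closure: for all a,b ∈ H, (a+b) mod 20 ∈ H? Yes
(3) Inverses: for all a ∈ H, -a mod 20 ∈ H? Yes

Yes, H is a subgroup of ℤ_20


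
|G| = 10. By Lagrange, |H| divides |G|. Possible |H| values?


Lagrange's theorem: |H| divides |G|
|G| = 10
Divisors of 10: 1, 2, 5, 10

Possible subgroup orders: {1, 2, 5, 10}


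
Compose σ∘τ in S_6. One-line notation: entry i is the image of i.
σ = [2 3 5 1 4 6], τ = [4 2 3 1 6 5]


σ∘τ: apply τ first, then σ
1 →τ 4 →σ 1
2 →τ 2 →σ 3
3 →τ 3 →σ 5
4 →τ 1 →σ 2
5 →τ 6 →σ 6
6 →τ 5 →σ 4

σ∘τ = [1 3 5 2 6 4]


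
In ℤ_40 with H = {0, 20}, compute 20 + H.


20 + H = {20 + h (mod 40) : h ∈ H}
20+0=20, 20+20=0
20 + H = {0, 20} = 0 + H

20 + H = {0, 20}


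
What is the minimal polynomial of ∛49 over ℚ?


∛49 satisfies x³ - 49 = 0, irreducible over ℚ (no rational root; 49 is not a perfect cube)

Minimal polynomial: x³ - 49


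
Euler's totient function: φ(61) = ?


Factor n: 61 = 61
φ(n) = n · ∏(1 - 1/p) over distinct primes p | n
φ(61) = 61 · (1 - 1/61) = 60

φ(61) = 60


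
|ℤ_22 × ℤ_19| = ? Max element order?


|ℤ_22 × ℤ_19| = 22 × 19 = 418
Max element order = lcm(22,19) = 418
Cyclic? Yes (gcd=1)

|ℤ_22×ℤ_19| = 418, max element order = 418


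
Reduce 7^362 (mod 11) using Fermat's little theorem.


Fermat's little theorem: if p is prime and gcd(a,p)=1, then a^(p-1) ≡ 1 (mod p)
p = 11 is prime, gcd(7,11) = 1
Reduce exponent: 362 mod 10 = 2
So 7^362 ≡ 7^2 (mod 11)
7^2 mod 11 = 5

7^362 ≡ 5 (mod 11)


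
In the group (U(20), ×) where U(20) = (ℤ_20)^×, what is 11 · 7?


Operation: multiplication mod 20
11 · 7 = (a × b) mod 20 with a = 11, b = 7

11 · 7 = 17


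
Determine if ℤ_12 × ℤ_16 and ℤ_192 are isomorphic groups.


Comparing ℤ_12 × ℤ_16 and ℤ_192:
gcd(12,16) = 4 ≠ 1. Max element order in ℤ_12×ℤ_16 is lcm(12,16) = 48 < 192, so it has no element of order 192

No, ℤ_12 × ℤ_16 ≇ ℤ_192


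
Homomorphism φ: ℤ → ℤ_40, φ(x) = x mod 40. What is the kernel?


Kernel = preimage of identity
ker(φ) = {x ∈ ℤ : x ≡ 0 (mod 40)} = 40ℤ = {0, ±40, ±80, ...}

ker(φ) = 40ℤ


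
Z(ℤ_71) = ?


Z(G) = {g ∈ G | gx = xg for all x ∈ G}
ℤ_71 is abelian, so Z(G) = G

Z(ℤ_71) = ℤ_71


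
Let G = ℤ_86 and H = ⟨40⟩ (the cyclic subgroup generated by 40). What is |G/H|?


|⟨40⟩| = n / gcd(40, 86) = 86 / 2 = 43
H is normal (ℤ_86 is abelian).
|G/H| = |G| / |H| = 86 / 43 = 2

|G/H| = 2


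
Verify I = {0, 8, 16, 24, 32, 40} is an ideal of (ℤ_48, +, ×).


Check ideal conditions for I = {0, 8, 16, 24, 32, 40} in ℤ_48:
(1) I is an additive subgroup? Yes
(2) For r ∈ ℤ_48 and a ∈ I: r·a ∈ I? Yes

Yes, I is an ideal of ℤ_48


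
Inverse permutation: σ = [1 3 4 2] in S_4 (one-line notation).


To find σ⁻¹, swap domain and range:
σ(1) = 1 → σ⁻¹(1) = 1
σ(2) = 3 → σ⁻¹(3) = 2
σ(3) = 4 → σ⁻¹(4) = 3
σ(4) = 2 → σ⁻¹(2) = 4

σ⁻¹ = [1 4 2 3]


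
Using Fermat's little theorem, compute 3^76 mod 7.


Fermat's little theorem: if p is prime and gcd(a,p)=1, then a^(p-1) ≡ 1 (mod p)
p = 7 is prime, gcd(3,7) = 1
Reduce exponent: 76 mod 6 = 4
So 3^76 ≡ 3^4 (mod 7)
3^4 mod 7 = 4

3^76 ≡ 4 (mod 7)


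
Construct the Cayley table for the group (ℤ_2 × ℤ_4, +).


Elements: {(0,0), (0,1), (0,2), (0,3), (1,0), (1,1), (1,2), (1,3)}
Operation: componentwise addition mod (2, 4)
Entry (a, b) = ((a₁+b₁) mod 2, (a₂+b₂) mod 4)

Cayley table:
      | (0,0) | (0,1) | (0,2) | (0,3) | (1,0) | (1,1) | (1,2) | (1,3)
(0,0) | (0,0) | (0,1) | (0,2) | (0,3) | (1,0) | (1,1) | (1,2) | (1,3)
(0,1) | (0,1) | (0,2) | (0,3) | (0,0) | (1,1) | (1,2) | (1,3) | (1,0)
(0,2) | (0,2) | (0,3) | (0,0) | (0,1) | (1,2) | (1,3) | (1,0) | (1,1)
(0,3) | (0,3) | (0,0) | (0,1) | (0,2) | (1,3) | (1,0) | (1,1) | (1,2)
(1,0) | (1,0) | (1,1) | (1,2) | (1,3) | (0,0) | (0,1) | (0,2) | (0,3)
(1,1) | (1,1) | (1,2) | (1,3) | (1,0) | (0,1) | (0,2) | (0,3) | (0,0)
(1,2) | (1,2) | (1,3) | (1,0) | (1,1) | (0,2) | (0,3) | (0,0) | (0,1)
(1,3) | (1,3) | (1,0) | (1,1) | (1,2) | (0,3) | (0,0) | (0,1) | (0,2)


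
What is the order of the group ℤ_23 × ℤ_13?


|A × B| = |A| · |B|
|ℤ_23 × ℤ_13| = 23 × 13 = 299

|ℤ_23 × ℤ_13| = 299


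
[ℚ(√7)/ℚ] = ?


√7 has minimal polynomial x² - 7 (irreducible over ℚ since 7 is squarefree)

[ℚ(√7)/ℚ] = 2


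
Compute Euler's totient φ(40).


Factor n: 40 = 2^3 × 5
φ(n) = n · ∏(1 - 1/p) over distinct primes p | n
φ(40) = 40 · (1 - 1/2) · (1 - 1/5) = 16

φ(40) = 16


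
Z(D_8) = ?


Z(G) = {g ∈ G | gx = xg for all x ∈ G}
For even n, Z(D_n) = {e, r^(n/2)}: the 180° rotation r^4 commutes with every reflection and rotation

Z(D_8) = {e, r^4}


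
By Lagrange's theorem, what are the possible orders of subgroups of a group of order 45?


Lagrange's theorem: |H| divides |G|
|G| = 45
Divisors of 45: 1, 3, 5, 9, 15, 45

Possible subgroup orders: {1, 3, 5, 9, 15, 45}


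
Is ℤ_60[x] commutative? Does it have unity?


ℤ_60 has zero divisors (2·30 ≡ 0), and these lift to constant zero divisors in ℤ_60[x]; so not an integral domain
Commutative: Yes
Integral domain: No
Has unity: Yes

ℤ_60[x]: Commutative=Yes, Unity=Yes


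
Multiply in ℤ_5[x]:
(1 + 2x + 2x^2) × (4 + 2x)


Expand and collect like terms; reduce coefficients mod 5:
x^0: 1·4 = 4 ≡ 4 (mod 5)
x^1: 1·2 + 2·4 = 10 ≡ 0 (mod 5)
x^2: 2·2 + 2·4 = 12 ≡ 2 (mod 5)
x^3: 2·2 = 4 ≡ 4 (mod 5)
Result: 4 + 2x^2 + 4x^3

f · g = 4 + 2x^2 + 4x^3


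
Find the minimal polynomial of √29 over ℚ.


√29 satisfies x² - 29 = 0, irreducible over ℚ since 29 is squarefree

Minimal polynomial: x² - 29


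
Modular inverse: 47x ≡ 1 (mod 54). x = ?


Use the extended Euclidean algorithm to write 1 = 47·s + 54·t; then s mod 54 is the inverse.
Euclidean algorithm:
  47 = 0·54 + 47
  54 = 1·47 + 7
  47 = 6·7 + 5
  7 = 1·5 + 2
  5 = 2·2 + 1
  2 = 2·1 + 0
gcd(47,54) = 1
Back-substitution gives: 47·(23) + 54·(-20) = 1
So 47⁻¹ ≡ 23 ≡ 23 (mod 54)
Check: 47 × 23 = 1081 ≡ 1 (mod 54) ✓

47⁻¹ ≡ 23 (mod 54)


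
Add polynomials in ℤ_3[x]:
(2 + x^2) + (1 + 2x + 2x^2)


Add coefficients mod 3:
x^0: 2 + 1 = 0 (mod 3)
x^1: 0 + 2 = 2 (mod 3)
x^2: 1 + 2 = 0 (mod 3)
Result: 2x

f + g = 2x


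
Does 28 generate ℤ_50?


g generates ℤ_n iff gcd(g, n) = 1
gcd(28, 50) = 2
Since gcd = 2 ≠ 1, ⟨28⟩ has order 25 < 50, so 28 is not a generator.

No, 28 does not generate ℤ_50


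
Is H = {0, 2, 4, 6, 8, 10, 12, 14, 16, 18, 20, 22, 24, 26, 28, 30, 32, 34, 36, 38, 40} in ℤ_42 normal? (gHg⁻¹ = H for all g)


H = {0, 2, 4, 6, 8, 10, 12, 14, 16, 18, 20, 22, 24, 26, 28, 30, 32, 34, 36, 38, 40} in ℤ_42
ℤ_42 is abelian; every subgroup of an abelian group is normal

Yes, normal subgroup


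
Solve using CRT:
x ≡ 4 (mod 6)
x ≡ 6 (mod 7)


m₁ = 6, m₂ = 7, gcd = 1, so CRT applies. M = m₁·m₂ = 42
Let M₁ = M/m₁ = 7, M₂ = M/m₂ = 6
Find y₁ ≡ M₁⁻¹ (mod m₁): 7⁻¹ ≡ 1 (mod 6)
Find y₂ ≡ M₂⁻¹ (mod m₂): 6⁻¹ ≡ 6 (mod 7)
x = a₁·M₁·y₁ + a₂·M₂·y₂ = 4·7·1 + 6·6·6 = 244
Reduce mod 42: x ≡ 34
Check: 34 mod 6 = 4 ✓, 34 mod 7 = 6 ✓

x ≡ 34 (mod 42)


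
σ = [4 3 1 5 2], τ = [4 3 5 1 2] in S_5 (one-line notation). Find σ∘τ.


σ∘τ: apply τ first, then σ
1 →τ 4 →σ 5
2 →τ 3 →σ 1
3 →τ 5 →σ 2
4 →τ 1 →σ 4
5 →τ 2 →σ 3

σ∘τ = [5 1 2 4 3]


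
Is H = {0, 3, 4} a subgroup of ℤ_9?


Subgroup test for H = {0, 3, 4} in (ℤ_9, +):
(1) 0 ∈ H? Yes
(2) Closure: for all a,b ∈ H, (a+b) mod 9 ∈ H? No  [counterexample: 3 + 3 = 6 ∉ H]
(3) Inverses: for all a ∈ H, -a mod 9 ∈ H? No

No, H is not a subgroup of ℤ_9


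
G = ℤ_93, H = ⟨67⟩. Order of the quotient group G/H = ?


|⟨67⟩| = n / gcd(67, 93) = 93 / 1 = 93
H is normal (ℤ_93 is abelian).
|G/H| = |G| / |H| = 93 / 93 = 1

|G/H| = 1


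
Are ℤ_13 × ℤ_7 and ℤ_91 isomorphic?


Comparing ℤ_13 × ℤ_7 and ℤ_91:
gcd(13,7) = 1, so ℤ_13 × ℤ_7 ≅ ℤ_91 (CRT)

Yes, ℤ_13 × ℤ_7 ≅ ℤ_91


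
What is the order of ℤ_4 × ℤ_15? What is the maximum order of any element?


|ℤ_4 × ℤ_15| = 4 × 15 = 60
Max element order = lcm(4,15) = 60
Cyclic? Yes (gcd=1)

|ℤ_4×ℤ_15| = 60, max element order = 60


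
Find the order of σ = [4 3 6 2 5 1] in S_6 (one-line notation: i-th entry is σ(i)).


Cycle decomposition: (1 4 2 3 6)
Cycle lengths: 5
Order = lcm(5) = 5

ord(σ) = 5


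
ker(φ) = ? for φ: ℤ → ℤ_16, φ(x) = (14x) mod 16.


Kernel = preimage of identity
ker(φ) = {x ∈ ℤ : 14x ≡ 0 (mod 16)}. gcd(14,16) = 2, so 14x ≡ 0 (mod 16) ⟺ x ≡ 0 (mod 16/2 = 8). Hence ker(φ) = 8ℤ

ker(φ) = 8ℤ


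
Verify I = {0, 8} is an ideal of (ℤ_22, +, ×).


Check ideal conditions for I = {0, 8} in ℤ_22:
(1) I is an additive subgroup? No
(2) For r ∈ ℤ_22 and a ∈ I: r·a ∈ I? No  [counterexample: r=2, a=8, r·a mod 22 = 16 ∉ I]

No, I is not an ideal of ℤ_22


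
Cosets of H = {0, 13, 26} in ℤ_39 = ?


H = {0, 13, 26}, |H| = 3
Number of cosets = |G|/|H| = 39/3 = 13
0 + H = {0, 13, 26}
1 + H = {1, 14, 27}
2 + H = {2, 15, 28}
3 + H = {3, 16, 29}
4 + H = {4, 17, 30}
5 + H = {5, 18, 31}
6 + H = {6, 19, 32}
7 + H = {7, 20, 33}
8 + H = {8, 21, 34}
9 + H = {9, 22, 35}
10 + H = {10, 23, 36}
11 + H = {11, 24, 37}
12 + H = {12, 25, 38}

Cosets: 0+H={0,13,26}; 1+H={1,14,27}; 2+H={2,15,28}; 3+H={3,16,29}; 4+H={4,17,30}; 5+H={5,18,31}; 6+H={6,19,32}; 7+H={7,20,33}; 8+H={8,21,34}; 9+H={9,22,35}; 10+H={10,23,36}; 11+H={11,24,37}; 12+H={12,25,38}


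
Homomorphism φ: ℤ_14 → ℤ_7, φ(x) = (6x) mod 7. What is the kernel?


Kernel = preimage of identity
ker(φ) = {x ∈ ℤ_14 : 6x ≡ 0 (mod 7)}. Since 7 | 14, φ is well-defined. The kernel is the cyclic subgroup ⟨7⟩ of ℤ_14 (order 2), i.e. {0, 7}

ker(φ) = {0, 7}


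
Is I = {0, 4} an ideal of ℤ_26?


Check ideal conditions for I = {0, 4} in ℤ_26:
(1) I is an additive subgroup? No
(2) For r ∈ ℤ_26 and a ∈ I: r·a ∈ I? No  [counterexample: r=2, a=4, r·a mod 26 = 8 ∉ I]

No, I is not an ideal of ℤ_26


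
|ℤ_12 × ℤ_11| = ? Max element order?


|ℤ_12 × ℤ_11| = 12 × 11 = 132
Max element order = lcm(12,11) = 132
Cyclic? Yes (gcd=1)

|ℤ_12×ℤ_11| = 132, max element order = 132


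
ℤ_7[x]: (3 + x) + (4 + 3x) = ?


Add coefficients mod 7:
x^0: 3 + 4 = 0 (mod 7)
x^1: 1 + 3 = 4 (mod 7)
Result: 4x

f + g = 4x


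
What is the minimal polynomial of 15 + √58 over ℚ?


Let α = 15 + √58. Then α - 15 = √58, so (α - 15)² = 58, giving α² - 30α + 167 = 0. Degree 2 and α ∉ ℚ, so this is the minimal polynomial.

Minimal polynomial: x² - 30x + 167


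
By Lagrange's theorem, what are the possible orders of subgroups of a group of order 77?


Lagrange's theorem: |H| divides |G|
|G| = 77
Divisors of 77: 1, 7, 11, 77

Possible subgroup orders: {1, 7, 11, 77}


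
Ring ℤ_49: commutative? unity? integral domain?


ℤ_49 is a commutative ring with unity 1; 49 = 7×7 is composite, so 7·7 ≡ 0 gives zero divisors (not an integral domain)
Commutative: Yes
Integral domain: No
Has unity: Yes

ℤ_49: Commutative=Yes, Unity=Yes


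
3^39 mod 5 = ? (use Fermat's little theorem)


Fermat's little theorem: if p is prime and gcd(a,p)=1, then a^(p-1) ≡ 1 (mod p)
p = 5 is prime, gcd(3,5) = 1
Reduce exponent: 39 mod 4 = 3
So 3^39 ≡ 3^3 (mod 5)
3^3 mod 5 = 2

3^39 ≡ 2 (mod 5)


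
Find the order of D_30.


|D_n| = 2n (n rotations and n reflections)
|D_30| = 2×30 = 60

|D_30| = 60


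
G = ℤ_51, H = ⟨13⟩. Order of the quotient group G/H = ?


|⟨13⟩| = n / gcd(13, 51) = 51 / 1 = 51
H is normal (ℤ_51 is abelian).
|G/H| = |G| / |H| = 51 / 51 = 1

|G/H| = 1


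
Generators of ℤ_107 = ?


g generates ℤ_n iff gcd(g,n) = 1
Prime factors of 107: 107
Generators are g ∈ {1,...,106} not divisible by any of these primes.
Generators: {1, 2, 3, 4, 5, 6, 7, 8, 9, 10, 11, 12, 13, 14, 15, 16, 17, 18, 19, 20, 21, 22, 23, 24, 25, 26, 27, 28, 29, 30, 31, 32, 33, 34, 35, 36, 37, 38, 39, 40, 41, 42, 43, 44, 45, 46, 47, 48, 49, 50, 51, 52, 53, 54, 55, 56, 57, 58, 59, 60, 61, 62, 63, 64, 65, 66, 67, 68, 69, 70, 71, 72, 73, 74, 75, 76, 77, 78, 79, 80, 81, 82, 83, 84, 85, 86, 87, 88, 89, 90, 91, 92, 93, 94, 95, 96, 97, 98, 99, 100, 101, 102, 103, 104, 105, 106}
Number of generators = φ(107) = 106

Generators of ℤ_107 = {1, 2, 3, 4, 5, 6, 7, 8, 9, 10, 11, 12, 13, 14, 15, 16, 17, 18, 19, 20, 21, 22, 23, 24, 25, 26, 27, 28, 29, 30, 31, 32, 33, 34, 35, 36, 37, 38, 39, 40, 41, 42, 43, 44, 45, 46, 47, 48, 49, 50, 51, 52, 53, 54, 55, 56, 57, 58, 59, 60, 61, 62, 63, 64, 65, 66, 67, 68, 69, 70, 71, 72, 73, 74, 75, 76, 77, 78, 79, 80, 81, 82, 83, 84, 85, 86, 87, 88, 89, 90, 91, 92, 93, 94, 95, 96, 97, 98, 99, 100, 101, 102, 103, 104, 105, 106}


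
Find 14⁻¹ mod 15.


Use the extended Euclidean algorithm to write 1 = 14·s + 15·t; then s mod 15 is the inverse.
Euclidean algorithm:
  14 = 0·15 + 14
  15 = 1·14 + 1
  14 = 14·1 + 0
gcd(14,15) = 1
Back-substitution gives: 14·(-1) + 15·(1) = 1
So 14⁻¹ ≡ -1 ≡ 14 (mod 15)
Check: 14 × 14 = 196 ≡ 1 (mod 15) ✓

14⁻¹ ≡ 14 (mod 15)


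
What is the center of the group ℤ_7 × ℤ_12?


Z(G) = {g ∈ G | gx = xg for all x ∈ G}
Direct product of abelian groups is abelian, so Z(G) = G

Z(ℤ_7 × ℤ_12) = ℤ_7 × ℤ_12


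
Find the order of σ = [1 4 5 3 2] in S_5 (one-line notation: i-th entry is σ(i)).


Cycle decomposition: (2 4 3 5)
Cycle lengths: 4
Order = lcm(4) = 4

ord(σ) = 4


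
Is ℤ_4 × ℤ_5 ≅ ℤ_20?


Comparing ℤ_4 × ℤ_5 and ℤ_20:
gcd(4,5) = 1, so ℤ_4 × ℤ_5 ≅ ℤ_20 (CRT)

Yes, ℤ_4 × ℤ_5 ≅ ℤ_20


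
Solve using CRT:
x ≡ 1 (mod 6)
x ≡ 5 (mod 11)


m₁ = 6, m₂ = 11, gcd = 1, so CRT applies. M = m₁·m₂ = 66
Let M₁ = M/m₁ = 11, M₂ = M/m₂ = 6
Find y₁ ≡ M₁⁻¹ (mod m₁): 11⁻¹ ≡ 5 (mod 6)
Find y₂ ≡ M₂⁻¹ (mod m₂): 6⁻¹ ≡ 2 (mod 11)
x = a₁·M₁·y₁ + a₂·M₂·y₂ = 1·11·5 + 5·6·2 = 115
Reduce mod 66: x ≡ 49
Check: 49 mod 6 = 1 ✓, 49 mod 11 = 5 ✓

x ≡ 49 (mod 66)


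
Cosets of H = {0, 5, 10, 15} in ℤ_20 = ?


H = {0, 5, 10, 15}, |H| = 4
Number of cosets = |G|/|H| = 20/4 = 5
0 + H = {0, 5, 10, 15}
1 + H = {1, 6, 11, 16}
2 + H = {2, 7, 12, 17}
3 + H = {3, 8, 13, 18}
4 + H = {4, 9, 14, 19}

Cosets: 0+H={0,5,10,15}; 1+H={1,6,11,16}; 2+H={2,7,12,17}; 3+H={3,8,13,18}; 4+H={4,9,14,19}


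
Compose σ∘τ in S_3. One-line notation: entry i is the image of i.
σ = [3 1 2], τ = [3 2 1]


σ∘τ: apply τ first, then σ
1 →τ 3 →σ 2
2 →τ 2 →σ 1
3 →τ 1 →σ 3

σ∘τ = [2 1 3]


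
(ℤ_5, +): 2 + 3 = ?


Operation: addition mod 5
2 + 3 = (a + b) mod 5 with a = 2, b = 3

2 + 3 = 0


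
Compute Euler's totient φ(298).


Factor n: 298 = 2 × 149
φ(n) = n · ∏(1 - 1/p) over distinct primes p | n
φ(298) = 298 · (1 - 1/2) · (1 - 1/149) = 148

φ(298) = 148


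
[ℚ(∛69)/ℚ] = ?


∛69 has minimal polynomial x³ - 69 (irreducible over ℚ since 69 is not a perfect cube)

[ℚ(∛69)/ℚ] = 3


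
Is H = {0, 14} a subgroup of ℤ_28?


Subgroup test for H = {0, 14} in (ℤ_28, +):
(1) 0 ∈ H? Yes
(2) Closure: for all a,b ∈ H, (a+b) mod 28 ∈ H? Yes
(3) Inverses: for all a ∈ H, -a mod 28 ∈ H? Yes

Yes, H is a subgroup of ℤ_28


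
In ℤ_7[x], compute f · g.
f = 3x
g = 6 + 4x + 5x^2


Expand and collect like terms; reduce coefficients mod 7:
x^0: 0·6 = 0 ≡ 0 (mod 7)
x^1: 0·4 + 3·6 = 18 ≡ 4 (mod 7)
x^2: 0·5 + 3·4 = 12 ≡ 5 (mod 7)
x^3: 3·5 = 15 ≡ 1 (mod 7)
Result: 4x + 5x^2 + x^3

f · g = 4x + 5x^2 + x^3


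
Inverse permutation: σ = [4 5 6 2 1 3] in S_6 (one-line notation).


To find σ⁻¹, swap domain and range:
σ(1) = 4 → σ⁻¹(4) = 1
σ(2) = 5 → σ⁻¹(5) = 2
σ(3) = 6 → σ⁻¹(6) = 3
σ(4) = 2 → σ⁻¹(2) = 4
σ(5) = 1 → σ⁻¹(1) = 5
σ(6) = 3 → σ⁻¹(3) = 6

σ⁻¹ = [5 4 6 1 2 3]


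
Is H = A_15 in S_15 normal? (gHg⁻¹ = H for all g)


H = A_15 in S_15
A_15 has index 2 in S_15, and every subgroup of index 2 is normal

Yes, normal subgroup


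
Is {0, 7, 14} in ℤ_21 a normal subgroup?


H = {0, 7, 14} in ℤ_21
ℤ_21 is abelian; every subgroup of an abelian group is normal

Yes, normal subgroup


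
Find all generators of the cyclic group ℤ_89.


g generates ℤ_n iff gcd(g,n) = 1
Prime factors of 89: 89
Generators are g ∈ {1,...,88} not divisible by any of these primes.
Generators: {1, 2, 3, 4, 5, 6, 7, 8, 9, 10, 11, 12, 13, 14, 15, 16, 17, 18, 19, 20, 21, 22, 23, 24, 25, 26, 27, 28, 29, 30, 31, 32, 33, 34, 35, 36, 37, 38, 39, 40, 41, 42, 43, 44, 45, 46, 47, 48, 49, 50, 51, 52, 53, 54, 55, 56, 57, 58, 59, 60, 61, 62, 63, 64, 65, 66, 67, 68, 69, 70, 71, 72, 73, 74, 75, 76, 77, 78, 79, 80, 81, 82, 83, 84, 85, 86, 87, 88}
Number of generators = φ(89) = 88

Generators of ℤ_89 = {1, 2, 3, 4, 5, 6, 7, 8, 9, 10, 11, 12, 13, 14, 15, 16, 17, 18, 19, 20, 21, 22, 23, 24, 25, 26, 27, 28, 29, 30, 31, 32, 33, 34, 35, 36, 37, 38, 39, 40, 41, 42, 43, 44, 45, 46, 47, 48, 49, 50, 51, 52, 53, 54, 55, 56, 57, 58, 59, 60, 61, 62, 63, 64, 65, 66, 67, 68, 69, 70, 71, 72, 73, 74, 75, 76, 77, 78, 79, 80, 81, 82, 83, 84, 85, 86, 87, 88}


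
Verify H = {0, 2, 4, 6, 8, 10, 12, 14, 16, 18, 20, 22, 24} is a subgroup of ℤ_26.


Subgroup test for H = {0, 2, 4, 6, 8, 10, 12, 14, 16, 18, 20, 22, 24} in (ℤ_26, +):
(1) 0 ∈ H? Yes
(2) Closure: for all a,b ∈ H, (a+b) mod 26 ∈ H? Yes
(3) Inverses: for all a ∈ H, -a mod 26 ∈ H? Yes

Yes, H is a subgroup of ℤ_26


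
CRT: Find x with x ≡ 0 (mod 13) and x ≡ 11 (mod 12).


m₁ = 13, m₂ = 12, gcd = 1, so CRT applies. M = m₁·m₂ = 156
Let M₁ = M/m₁ = 12, M₂ = M/m₂ = 13
Find y₁ ≡ M₁⁻¹ (mod m₁): 12⁻¹ ≡ 12 (mod 13)
Find y₂ ≡ M₂⁻¹ (mod m₂): 13⁻¹ ≡ 1 (mod 12)
x = a₁·M₁·y₁ + a₂·M₂·y₂ = 0·12·12 + 11·13·1 = 143
Reduce mod 156: x ≡ 143
Check: 143 mod 13 = 0 ✓, 143 mod 12 = 11 ✓

x ≡ 143 (mod 156)


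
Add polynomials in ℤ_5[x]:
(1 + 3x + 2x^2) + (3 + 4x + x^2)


Add coefficients mod 5:
x^0: 1 + 3 = 4 (mod 5)
x^1: 3 + 4 = 2 (mod 5)
x^2: 2 + 1 = 3 (mod 5)
Result: 4 + 2x + 3x^2

f + g = 4 + 2x + 3x^2


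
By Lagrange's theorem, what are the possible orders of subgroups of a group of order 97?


Lagrange's theorem: |H| divides |G|
|G| = 97
Divisors of 97: 1, 97

Possible subgroup orders: {1, 97}


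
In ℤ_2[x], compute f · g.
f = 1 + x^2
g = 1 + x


Expand and collect like terms; reduce coefficients mod 2:
x^0: 1·1 = 1 ≡ 1 (mod 2)
x^1: 1·1 + 0·1 = 1 ≡ 1 (mod 2)
x^2: 0·1 + 1·1 = 1 ≡ 1 (mod 2)
x^3: 1·1 = 1 ≡ 1 (mod 2)
Result: 1 + x + x^2 + x^3

f · g = 1 + x + x^2 + x^3


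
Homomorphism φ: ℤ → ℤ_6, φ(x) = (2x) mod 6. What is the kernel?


Kernel = preimage of identity
ker(φ) = {x ∈ ℤ : 2x ≡ 0 (mod 6)}. gcd(2,6) = 2, so 2x ≡ 0 (mod 6) ⟺ x ≡ 0 (mod 6/2 = 3). Hence ker(φ) = 3ℤ

ker(φ) = 3ℤ


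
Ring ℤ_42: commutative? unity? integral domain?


ℤ_42 is a commutative ring with unity 1; 42 = 2×21 is composite, so 2·21 ≡ 0 gives zero divisors (not an integral domain)
Commutative: Yes
Integral domain: No
Has unity: Yes

ℤ_42: Commutative=Yes, Unity=Yes


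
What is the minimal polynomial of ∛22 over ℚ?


∛22 satisfies x³ - 22 = 0, irreducible over ℚ (no rational root; 22 is not a perfect cube)

Minimal polynomial: x³ - 22


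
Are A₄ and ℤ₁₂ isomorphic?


Comparing A₄ and ℤ₁₂:
A₄ is non-abelian, ℤ₁₂ is abelian

No, A₄ ≇ ℤ₁₂


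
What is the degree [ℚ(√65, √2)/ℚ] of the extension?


[ℚ(√65,√2):ℚ] = [ℚ(√65,√2):ℚ(√65)]·[ℚ(√65):ℚ] = 2·2 = 4

[ℚ(√65, √2)/ℚ] = 4


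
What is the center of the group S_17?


Z(G) = {g ∈ G | gx = xg for all x ∈ G}
S_n is non-abelian for n ≥ 3; Z(S_17) is trivial

Z(S_17) = {e}


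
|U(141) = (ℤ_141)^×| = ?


U(n) is the group of units mod n; |U(n)| = φ(n)
|U(141)| = φ(141) = 92

|U(141) = (ℤ_141)^×| = 92


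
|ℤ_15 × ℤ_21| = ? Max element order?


|ℤ_15 × ℤ_21| = 15 × 21 = 315
Max element order = lcm(15,21) = 105
Cyclic? No (gcd=3)

|ℤ_15×ℤ_21| = 315, max element order = 105


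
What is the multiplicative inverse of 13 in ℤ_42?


Use the extended Euclidean algorithm to write 1 = 13·s + 42·t; then s mod 42 is the inverse.
Euclidean algorithm:
  13 = 0·42 + 13
  42 = 3·13 + 3
  13 = 4·3 + 1
  3 = 3·1 + 0
gcd(13,42) = 1
Back-substitution gives: 13·(13) + 42·(-4) = 1
So 13⁻¹ ≡ 13 ≡ 13 (mod 42)
Check: 13 × 13 = 169 ≡ 1 (mod 42) ✓

13⁻¹ ≡ 13 (mod 42)


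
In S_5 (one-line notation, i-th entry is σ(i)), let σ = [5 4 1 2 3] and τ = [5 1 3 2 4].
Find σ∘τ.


σ∘τ: apply τ first, then σ
1 →τ 5 →σ 3
2 →τ 1 →σ 5
3 →τ 3 →σ 1
4 →τ 2 →σ 4
5 →τ 4 →σ 2

σ∘τ = [3 5 1 4 2]


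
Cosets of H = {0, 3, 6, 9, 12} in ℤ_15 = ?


H = {0, 3, 6, 9, 12}, |H| = 5
Number of cosets = |G|/|H| = 15/5 = 3
0 + H = {0, 3, 6, 9, 12}
1 + H = {1, 4, 7, 10, 13}
2 + H = {2, 5, 8, 11, 14}

Cosets: 0+H={0,3,6,9,12}; 1+H={1,4,7,10,13}; 2+H={2,5,8,11,14}


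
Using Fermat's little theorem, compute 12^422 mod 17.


Fermat's little theorem: if p is prime and gcd(a,p)=1, then a^(p-1) ≡ 1 (mod p)
p = 17 is prime, gcd(12,17) = 1
Reduce exponent: 422 mod 16 = 6
So 12^422 ≡ 12^6 (mod 17)
12^6 mod 17 = 2

12^422 ≡ 2 (mod 17)


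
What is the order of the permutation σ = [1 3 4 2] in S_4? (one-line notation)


Cycle decomposition: (2 3 4)
Cycle lengths: 3
Order = lcm(3) = 3

ord(σ) = 3


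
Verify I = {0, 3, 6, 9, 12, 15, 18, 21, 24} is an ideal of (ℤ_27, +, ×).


Check ideal conditions for I = {0, 3, 6, 9, 12, 15, 18, 21, 24} in ℤ_27:
(1) I is an additive subgroup? Yes
(2) For r ∈ ℤ_27 and a ∈ I: r·a ∈ I? Yes

Yes, I is an ideal of ℤ_27


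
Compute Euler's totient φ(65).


Factor n: 65 = 5 × 13
φ(n) = n · ∏(1 - 1/p) over distinct primes p | n
φ(65) = 65 · (1 - 1/5) · (1 - 1/13) = 48

φ(65) = 48


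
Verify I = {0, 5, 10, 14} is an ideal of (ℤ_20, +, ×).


Check ideal conditions for I = {0, 5, 10, 14} in ℤ_20:
(1) I is an additive subgroup? No
(2) For r ∈ ℤ_20 and a ∈ I: r·a ∈ I? No  [counterexample: r=2, a=14, r·a mod 20 = 8 ∉ I]

No, I is not an ideal of ℤ_20


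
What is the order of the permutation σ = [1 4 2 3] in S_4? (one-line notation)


Cycle decomposition: (2 4 3)
Cycle lengths: 3
Order = lcm(3) = 3

ord(σ) = 3


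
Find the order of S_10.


|S_n| = n! (number of permutations of n symbols)
|S_10| = 10! = 3628800

|S_10| = 3628800


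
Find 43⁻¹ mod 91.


Use the extended Euclidean algorithm to write 1 = 43·s + 91·t; then s mod 91 is the inverse.
Euclidean algorithm:
  43 = 0·91 + 43
  91 = 2·43 + 5
  43 = 8·5 + 3
  5 = 1·3 + 2
  3 = 1·2 + 1
  2 = 2·1 + 0
gcd(43,91) = 1
Back-substitution gives: 43·(36) + 91·(-17) = 1
So 43⁻¹ ≡ 36 ≡ 36 (mod 91)
Check: 43 × 36 = 1548 ≡ 1 (mod 91) ✓

43⁻¹ ≡ 36 (mod 91)


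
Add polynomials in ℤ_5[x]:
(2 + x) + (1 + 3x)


Add coefficients mod 5:
x^0: 2 + 1 = 3 (mod 5)
x^1: 1 + 3 = 4 (mod 5)
Result: 3 + 4x

f + g = 3 + 4x


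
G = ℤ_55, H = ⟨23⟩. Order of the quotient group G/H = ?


|⟨23⟩| = n / gcd(23, 55) = 55 / 1 = 55
H is normal (ℤ_55 is abelian).
|G/H| = |G| / |H| = 55 / 55 = 1

|G/H| = 1


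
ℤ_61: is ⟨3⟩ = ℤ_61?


g generates ℤ_n iff gcd(g, n) = 1
gcd(3, 61) = 1
Since gcd = 1, 3 is a generator.

Yes, 3 generates ℤ_61


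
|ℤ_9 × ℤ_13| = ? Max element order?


|ℤ_9 × ℤ_13| = 9 × 13 = 117
Max element order = lcm(9,13) = 117
Cyclic? Yes (gcd=1)

|ℤ_9×ℤ_13| = 117, max element order = 117


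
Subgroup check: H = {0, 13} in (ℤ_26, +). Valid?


Subgroup test for H = {0, 13} in (ℤ_26, +):
(1) 0 ∈ H? Yes
(2) Closure: for all a,b ∈ H, (a+b) mod 26 ∈ H? Yes
(3) Inverses: for all a ∈ H, -a mod 26 ∈ H? Yes

Yes, H is a subgroup of ℤ_26


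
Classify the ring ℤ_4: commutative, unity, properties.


ℤ_4 is a commutative ring with unity 1; 4 = 2×2 is composite, so 2·2 ≡ 0 gives zero divisors (not an integral domain)
Commutative: Yes
Integral domain: No
Has unity: Yes

ℤ_4: Commutative=Yes, Unity=Yes


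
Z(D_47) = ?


Z(G) = {g ∈ G | gx = xg for all x ∈ G}
For odd n, Z(D_n) = {e}: no nontrivial rotation commutes with all reflections

Z(D_47) = {e}


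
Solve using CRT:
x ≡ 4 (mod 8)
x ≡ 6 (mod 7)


m₁ = 8, m₂ = 7, gcd = 1, so CRT applies. M = m₁·m₂ = 56
Let M₁ = M/m₁ = 7, M₂ = M/m₂ = 8
Find y₁ ≡ M₁⁻¹ (mod m₁): 7⁻¹ ≡ 7 (mod 8)
Find y₂ ≡ M₂⁻¹ (mod m₂): 8⁻¹ ≡ 1 (mod 7)
x = a₁·M₁·y₁ + a₂·M₂·y₂ = 4·7·7 + 6·8·1 = 244
Reduce mod 56: x ≡ 20
Check: 20 mod 8 = 4 ✓, 20 mod 7 = 6 ✓

x ≡ 20 (mod 56)


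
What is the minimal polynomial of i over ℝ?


i satisfies x² + 1 = 0, irreducible over ℝ

Minimal polynomial: x² + 1


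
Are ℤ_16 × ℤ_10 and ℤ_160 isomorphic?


Comparing ℤ_16 × ℤ_10 and ℤ_160:
gcd(16,10) = 2 ≠ 1. Max element order in ℤ_16×ℤ_10 is lcm(16,10) = 80 < 160, so it has no element of order 160

No, ℤ_16 × ℤ_10 ≇ ℤ_160


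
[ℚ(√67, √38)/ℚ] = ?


[ℚ(√67,√38):ℚ] = [ℚ(√67,√38):ℚ(√67)]·[ℚ(√67):ℚ] = 2·2 = 4

[ℚ(√67, √38)/ℚ] = 4


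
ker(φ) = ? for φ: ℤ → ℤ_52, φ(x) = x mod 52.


Kernel = preimage of identity
ker(φ) = {x ∈ ℤ : x ≡ 0 (mod 52)} = 52ℤ = {0, ±52, ±104, ...}

ker(φ) = 52ℤ


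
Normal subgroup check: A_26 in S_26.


H = A_26 in S_26
A_26 has index 2 in S_26, and every subgroup of index 2 is normal

Yes, normal subgroup


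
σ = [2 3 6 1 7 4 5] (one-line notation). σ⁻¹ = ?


To find σ⁻¹, swap domain and range:
σ(1) = 2 → σ⁻¹(2) = 1
σ(2) = 3 → σ⁻¹(3) = 2
σ(3) = 6 → σ⁻¹(6) = 3
σ(4) = 1 → σ⁻¹(1) = 4
σ(5) = 7 → σ⁻¹(7) = 5
σ(6) = 4 → σ⁻¹(4) = 6
σ(7) = 5 → σ⁻¹(5) = 7

σ⁻¹ = [4 1 2 6 7 3 5]


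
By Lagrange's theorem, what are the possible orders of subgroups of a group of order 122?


Lagrange's theorem: |H| divides |G|
|G| = 122
Divisors of 122: 1, 2, 61, 122

Possible subgroup orders: {1, 2, 61, 122}


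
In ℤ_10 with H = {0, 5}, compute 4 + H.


4 + H = {4 + h (mod 10) : h ∈ H}
4+0=4, 4+5=9

4 + H = {4, 9}


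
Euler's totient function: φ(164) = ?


Factor n: 164 = 2^2 × 41
φ(n) = n · ∏(1 - 1/p) over distinct primes p | n
φ(164) = 164 · (1 - 1/2) · (1 - 1/41) = 80

φ(164) = 80


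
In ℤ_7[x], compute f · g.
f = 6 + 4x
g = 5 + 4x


Expand and collect like terms; reduce coefficients mod 7:
x^0: 6·5 = 30 ≡ 2 (mod 7)
x^1: 6·4 + 4·5 = 44 ≡ 2 (mod 7)
x^2: 4·4 = 16 ≡ 2 (mod 7)
Result: 2 + 2x + 2x^2

f · g = 2 + 2x + 2x^2


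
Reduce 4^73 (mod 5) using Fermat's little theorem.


Fermat's little theorem: if p is prime and gcd(a,p)=1, then a^(p-1) ≡ 1 (mod p)
p = 5 is prime, gcd(4,5) = 1
Reduce exponent: 73 mod 4 = 1
So 4^73 ≡ 4^1 (mod 5)
4^1 mod 5 = 4

4^73 ≡ 4 (mod 5)


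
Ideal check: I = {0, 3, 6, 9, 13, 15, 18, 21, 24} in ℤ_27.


Check ideal conditions for I = {0, 3, 6, 9, 13, 15, 18, 21, 24} in ℤ_27:
(1) I is an additive subgroup? No
(2) For r ∈ ℤ_27 and a ∈ I: r·a ∈ I? No  [counterexample: r=2, a=6, r·a mod 27 = 12 ∉ I]

No, I is not an ideal of ℤ_27


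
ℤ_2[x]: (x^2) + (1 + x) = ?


Add coefficients mod 2:
x^0: 0 + 1 = 1 (mod 2)
x^1: 0 + 1 = 1 (mod 2)
x^2: 1 + 0 = 1 (mod 2)
Result: 1 + x + x^2

f + g = 1 + x + x^2


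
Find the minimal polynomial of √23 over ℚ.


√23 satisfies x² - 23 = 0, irreducible over ℚ since 23 is squarefree

Minimal polynomial: x² - 23


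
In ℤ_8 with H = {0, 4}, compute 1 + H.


1 + H = {1 + h (mod 8) : h ∈ H}
1+0=1, 1+4=5

1 + H = {1, 5}


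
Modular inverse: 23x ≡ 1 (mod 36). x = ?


Use the extended Euclidean algorithm to write 1 = 23·s + 36·t; then s mod 36 is the inverse.
Euclidean algorithm:
  23 = 0·36 + 23
  36 = 1·23 + 13
  23 = 1·13 + 10
  13 = 1·10 + 3
  10 = 3·3 + 1
  3 = 3·1 + 0
gcd(23,36) = 1
Back-substitution gives: 23·(11) + 36·(-7) = 1
So 23⁻¹ ≡ 11 ≡ 11 (mod 36)
Check: 23 × 11 = 253 ≡ 1 (mod 36) ✓

23⁻¹ ≡ 11 (mod 36)


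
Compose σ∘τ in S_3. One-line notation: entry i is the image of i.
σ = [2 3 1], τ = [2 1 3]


σ∘τ: apply τ first, then σ
1 →τ 2 →σ 3
2 →τ 1 →σ 2
3 →τ 3 →σ 1

σ∘τ = [3 2 1]


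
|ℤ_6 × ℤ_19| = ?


|A × B| = |A| · |B|
|ℤ_6 × ℤ_19| = 6 × 19 = 114

|ℤ_6 × ℤ_19| = 114


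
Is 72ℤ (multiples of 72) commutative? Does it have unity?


72ℤ is a commutative ring under +,× but has no multiplicative identity (1 ∉ 72ℤ); it has no zero divisors, but without unity it is not an integral domain
Commutative: Yes
Integral domain: No
Has unity: No

72ℤ (multiples of 72): Commutative=Yes, Unity=No


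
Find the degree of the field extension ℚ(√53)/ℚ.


√53 has minimal polynomial x² - 53 (irreducible over ℚ since 53 is squarefree)

[ℚ(√53)/ℚ] = 2


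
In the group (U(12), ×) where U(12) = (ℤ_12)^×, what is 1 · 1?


Operation: multiplication mod 12
1 · 1 = (a × b) mod 12 with a = 1, b = 1

1 · 1 = 1


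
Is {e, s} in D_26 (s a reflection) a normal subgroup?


H = {e, s} in D_26 (s a reflection)
r·s·r⁻¹ = sr⁻² ≠ s for n ≥ 3, so {e, s} is not closed under conjugation

No, not a normal subgroup


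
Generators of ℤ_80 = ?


g generates ℤ_n iff gcd(g,n) = 1
Prime factors of 80: 2, 5
Generators are g ∈ {1,...,79} not divisible by any of these primes.
Generators: {1, 3, 7, 9, 11, 13, 17, 19, 21, 23, 27, 29, 31, 33, 37, 39, 41, 43, 47, 49, 51, 53, 57, 59, 61, 63, 67, 69, 71, 73, 77, 79}
Number of generators = φ(80) = 32

Generators of ℤ_80 = {1, 3, 7, 9, 11, 13, 17, 19, 21, 23, 27, 29, 31, 33, 37, 39, 41, 43, 47, 49, 51, 53, 57, 59, 61, 63, 67, 69, 71, 73, 77, 79}


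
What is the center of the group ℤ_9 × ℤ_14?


Z(G) = {g ∈ G | gx = xg for all x ∈ G}
Direct product of abelian groups is abelian, so Z(G) = G

Z(ℤ_9 × ℤ_14) = ℤ_9 × ℤ_14


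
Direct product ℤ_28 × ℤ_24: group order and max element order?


|ℤ_28 × ℤ_24| = 28 × 24 = 672
Max element order = lcm(28,24) = 168
Cyclic? No (gcd=4)

|ℤ_28×ℤ_24| = 672, max element order = 168


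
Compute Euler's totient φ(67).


Factor n: 67 = 67
φ(n) = n · ∏(1 - 1/p) over distinct primes p | n
φ(67) = 67 · (1 - 1/67) = 66

φ(67) = 66


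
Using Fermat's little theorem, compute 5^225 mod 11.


Fermat's little theorem: if p is prime and gcd(a,p)=1, then a^(p-1) ≡ 1 (mod p)
p = 11 is prime, gcd(5,11) = 1
Reduce exponent: 225 mod 10 = 5
So 5^225 ≡ 5^5 (mod 11)
5^5 mod 11 = 1

5^225 ≡ 1 (mod 11)


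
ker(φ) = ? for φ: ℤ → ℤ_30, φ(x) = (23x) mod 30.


Kernel = preimage of identity
ker(φ) = {x ∈ ℤ : 23x ≡ 0 (mod 30)}. gcd(23,30) = 1, so 23x ≡ 0 (mod 30) ⟺ x ≡ 0 (mod 30/1 = 30). Hence ker(φ) = 30ℤ

ker(φ) = 30ℤ


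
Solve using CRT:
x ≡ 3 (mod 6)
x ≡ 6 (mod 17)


m₁ = 6, m₂ = 17, gcd = 1, so CRT applies. M = m₁·m₂ = 102
Let M₁ = M/m₁ = 17, M₂ = M/m₂ = 6
Find y₁ ≡ M₁⁻¹ (mod m₁): 17⁻¹ ≡ 5 (mod 6)
Find y₂ ≡ M₂⁻¹ (mod m₂): 6⁻¹ ≡ 3 (mod 17)
x = a₁·M₁·y₁ + a₂·M₂·y₂ = 3·17·5 + 6·6·3 = 363
Reduce mod 102: x ≡ 57
Check: 57 mod 6 = 3 ✓, 57 mod 17 = 6 ✓

x ≡ 57 (mod 102)


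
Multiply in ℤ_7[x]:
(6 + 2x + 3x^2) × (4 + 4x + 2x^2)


Expand and collect like terms; reduce coefficients mod 7:
x^0: 6·4 = 24 ≡ 3 (mod 7)
x^1: 6·4 + 2·4 = 32 ≡ 4 (mod 7)
x^2: 6·2 + 2·4 + 3·4 = 32 ≡ 4 (mod 7)
x^3: 2·2 + 3·4 = 16 ≡ 2 (mod 7)
x^4: 3·2 = 6 ≡ 6 (mod 7)
Result: 3 + 4x + 4x^2 + 2x^3 + 6x^4

f · g = 3 + 4x + 4x^2 + 2x^3 + 6x^4


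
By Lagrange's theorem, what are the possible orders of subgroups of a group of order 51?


Lagrange's theorem: |H| divides |G|
|G| = 51
Divisors of 51: 1, 3, 17, 51

Possible subgroup orders: {1, 3, 17, 51}


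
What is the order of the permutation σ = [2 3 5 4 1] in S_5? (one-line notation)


Cycle decomposition: (1 2 3 5)
Cycle lengths: 4
Order = lcm(4) = 4

ord(σ) = 4


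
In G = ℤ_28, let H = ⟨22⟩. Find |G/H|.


|⟨22⟩| = n / gcd(22, 28) = 28 / 2 = 14
H is normal (ℤ_28 is abelian).
|G/H| = |G| / |H| = 28 / 14 = 2

|G/H| = 2


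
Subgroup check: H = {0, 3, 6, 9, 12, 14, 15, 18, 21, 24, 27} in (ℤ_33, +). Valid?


Subgroup test for H = {0, 3, 6, 9, 12, 14, 15, 18, 21, 24, 27} in (ℤ_33, +):
(1) 0 ∈ H? Yes
(2) Closure: for all a,b ∈ H, (a+b) mod 33 ∈ H? No  [counterexample: 3 + 14 = 17 ∉ H]
(3) Inverses: for all a ∈ H, -a mod 33 ∈ H? No

No, H is not a subgroup of ℤ_33


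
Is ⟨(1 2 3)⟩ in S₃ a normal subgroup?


H = ⟨(1 2 3)⟩ in S₃
⟨(1 2 3)⟩ has order 3 and index 2 in S₃; index-2 subgroups are normal

Yes, normal subgroup


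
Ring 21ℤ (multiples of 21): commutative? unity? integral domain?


21ℤ is a commutative ring under +,× but has no multiplicative identity (1 ∉ 21ℤ); it has no zero divisors, but without unity it is not an integral domain
Commutative: Yes
Integral domain: No
Has unity: No

21ℤ (multiples of 21): Commutative=Yes, Unity=No


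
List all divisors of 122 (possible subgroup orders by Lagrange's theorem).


Lagrange's theorem: |H| divides |G|
|G| = 122
Divisors of 122: 1, 2, 61, 122

Possible subgroup orders: {1, 2, 61, 122}


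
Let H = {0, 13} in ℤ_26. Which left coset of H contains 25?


25 + H = {25 + h (mod 26) : h ∈ H}
25+0=25, 25+13=12
25 + H = {12, 25} = 12 + H

25 + H = {12, 25}


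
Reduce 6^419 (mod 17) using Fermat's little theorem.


Fermat's little theorem: if p is prime and gcd(a,p)=1, then a^(p-1) ≡ 1 (mod p)
p = 17 is prime, gcd(6,17) = 1
Reduce exponent: 419 mod 16 = 3
So 6^419 ≡ 6^3 (mod 17)
6^3 mod 17 = 12

6^419 ≡ 12 (mod 17)


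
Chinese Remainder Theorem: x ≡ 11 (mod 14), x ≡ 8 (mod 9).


m₁ = 14, m₂ = 9, gcd = 1, so CRT applies. M = m₁·m₂ = 126
Let M₁ = M/m₁ = 9, M₂ = M/m₂ = 14
Find y₁ ≡ M₁⁻¹ (mod m₁): 9⁻¹ ≡ 11 (mod 14)
Find y₂ ≡ M₂⁻¹ (mod m₂): 14⁻¹ ≡ 2 (mod 9)
x = a₁·M₁·y₁ + a₂·M₂·y₂ = 11·9·11 + 8·14·2 = 1313
Reduce mod 126: x ≡ 53
Check: 53 mod 14 = 11 ✓, 53 mod 9 = 8 ✓

x ≡ 53 (mod 126)


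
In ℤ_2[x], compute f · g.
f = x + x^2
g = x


Expand and collect like terms; reduce coefficients mod 2:
x^0: 0·0 = 0 ≡ 0 (mod 2)
x^1: 0·1 + 1·0 = 0 ≡ 0 (mod 2)
x^2: 1·1 + 1·0 = 1 ≡ 1 (mod 2)
x^3: 1·1 = 1 ≡ 1 (mod 2)
Result: x^2 + x^3

f · g = x^2 + x^3


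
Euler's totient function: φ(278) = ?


Factor n: 278 = 2 × 139
φ(n) = n · ∏(1 - 1/p) over distinct primes p | n
φ(278) = 278 · (1 - 1/2) · (1 - 1/139) = 138

φ(278) = 138


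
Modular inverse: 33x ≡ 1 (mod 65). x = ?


Use the extended Euclidean algorithm to write 1 = 33·s + 65·t; then s mod 65 is the inverse.
Euclidean algorithm:
  33 = 0·65 + 33
  65 = 1·33 + 32
  33 = 1·32 + 1
  32 = 32·1 + 0
gcd(33,65) = 1
Back-substitution gives: 33·(2) + 65·(-1) = 1
So 33⁻¹ ≡ 2 ≡ 2 (mod 65)
Check: 33 × 2 = 66 ≡ 1 (mod 65) ✓

33⁻¹ ≡ 2 (mod 65)


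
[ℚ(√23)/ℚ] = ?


√23 has minimal polynomial x² - 23 (irreducible over ℚ since 23 is squarefree)

[ℚ(√23)/ℚ] = 2


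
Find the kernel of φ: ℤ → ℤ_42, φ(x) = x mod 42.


Kernel = preimage of identity
ker(φ) = {x ∈ ℤ : x ≡ 0 (mod 42)} = 42ℤ = {0, ±42, ±84, ...}

ker(φ) = 42ℤ


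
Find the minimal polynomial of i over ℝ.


i satisfies x² + 1 = 0, irreducible over ℝ

Minimal polynomial: x² + 1


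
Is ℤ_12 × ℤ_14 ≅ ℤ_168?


Comparing ℤ_12 × ℤ_14 and ℤ_168:
gcd(12,14) = 2 ≠ 1. Max element order in ℤ_12×ℤ_14 is lcm(12,14) = 84 < 168, so it has no element of order 168

No, ℤ_12 × ℤ_14 ≇ ℤ_168


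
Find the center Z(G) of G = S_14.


Z(G) = {g ∈ G | gx = xg for all x ∈ G}
S_n is non-abelian for n ≥ 3; Z(S_14) is trivial

Z(S_14) = {e}


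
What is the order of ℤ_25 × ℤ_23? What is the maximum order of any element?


|ℤ_25 × ℤ_23| = 25 × 23 = 575
Max element order = lcm(25,23) = 575
Cyclic? Yes (gcd=1)

|ℤ_25×ℤ_23| = 575, max element order = 575


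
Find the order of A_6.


|A_n| = n!/2 (even permutations)
|A_6| = 6!/2 = 720/2 = 360

|A_6| = 360


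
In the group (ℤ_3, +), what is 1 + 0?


Operation: addition mod 3
1 + 0 = (a + b) mod 3 with a = 1, b = 0

1 + 0 = 1


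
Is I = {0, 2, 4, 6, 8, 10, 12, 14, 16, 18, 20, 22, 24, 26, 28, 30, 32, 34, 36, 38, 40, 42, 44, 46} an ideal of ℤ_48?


Check ideal conditions for I = {0, 2, 4, 6, 8, 10, 12, 14, 16, 18, 20, 22, 24, 26, 28, 30, 32, 34, 36, 38, 40, 42, 44, 46} in ℤ_48:
(1) I is an additive subgroup? Yes
(2) For r ∈ ℤ_48 and a ∈ I: r·a ∈ I? Yes

Yes, I is an ideal of ℤ_48


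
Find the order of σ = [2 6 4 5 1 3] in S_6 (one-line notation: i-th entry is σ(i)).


Cycle decomposition: (1 2 6 3 4 5)
Cycle lengths: 6
Order = lcm(6) = 6

ord(σ) = 6


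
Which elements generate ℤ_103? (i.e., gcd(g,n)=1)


g generates ℤ_n iff gcd(g,n) = 1
Prime factors of 103: 103
Generators are g ∈ {1,...,102} not divisible by any of these primes.
Generators: {1, 2, 3, 4, 5, 6, 7, 8, 9, 10, 11, 12, 13, 14, 15, 16, 17, 18, 19, 20, 21, 22, 23, 24, 25, 26, 27, 28, 29, 30, 31, 32, 33, 34, 35, 36, 37, 38, 39, 40, 41, 42, 43, 44, 45, 46, 47, 48, 49, 50, 51, 52, 53, 54, 55, 56, 57, 58, 59, 60, 61, 62, 63, 64, 65, 66, 67, 68, 69, 70, 71, 72, 73, 74, 75, 76, 77, 78, 79, 80, 81, 82, 83, 84, 85, 86, 87, 88, 89, 90, 91, 92, 93, 94, 95, 96, 97, 98, 99, 100, 101, 102}
Number of generators = φ(103) = 102

Generators of ℤ_103 = {1, 2, 3, 4, 5, 6, 7, 8, 9, 10, 11, 12, 13, 14, 15, 16, 17, 18, 19, 20, 21, 22, 23, 24, 25, 26, 27, 28, 29, 30, 31, 32, 33, 34, 35, 36, 37, 38, 39, 40, 41, 42, 43, 44, 45, 46, 47, 48, 49, 50, 51, 52, 53, 54, 55, 56, 57, 58, 59, 60, 61, 62, 63, 64, 65, 66, 67, 68, 69, 70, 71, 72, 73, 74, 75, 76, 77, 78, 79, 80, 81, 82, 83, 84, 85, 86, 87, 88, 89, 90, 91, 92, 93, 94, 95, 96, 97, 98, 99, 100, 101, 102}
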